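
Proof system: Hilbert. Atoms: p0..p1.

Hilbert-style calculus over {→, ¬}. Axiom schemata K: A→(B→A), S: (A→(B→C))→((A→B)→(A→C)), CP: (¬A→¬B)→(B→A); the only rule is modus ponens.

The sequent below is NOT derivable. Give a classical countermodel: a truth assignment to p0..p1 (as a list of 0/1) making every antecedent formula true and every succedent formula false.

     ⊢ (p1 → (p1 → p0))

Truth-table refutation:
  v=00: Γ:[] Δ:[(p1 → (p1 → p0))=T] refutes=False
  v=01: Γ:[] Δ:[(p1 → (p1 → p0))=F] refutes=True  ← countermodel

Result: [0, 1]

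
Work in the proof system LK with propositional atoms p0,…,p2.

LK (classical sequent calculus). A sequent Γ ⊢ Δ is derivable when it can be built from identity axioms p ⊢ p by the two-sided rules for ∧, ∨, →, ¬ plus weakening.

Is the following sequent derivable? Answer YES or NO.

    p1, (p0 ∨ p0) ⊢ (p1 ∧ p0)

Proof tree:
[∨L] p1, (p0 ∨ p0) ⊢ (p1 ∧ p0)
  [∧R] p1, p0 ⊢ (p1 ∧ p0)
    [Ax] p1 ⊢ p1
    [Ax] p0 ⊢ p0
  [∧R] p1, p0 ⊢ (p1 ∧ p0)
    [Ax] p1 ⊢ p1
    [Ax] p0 ⊢ p0

Result: YES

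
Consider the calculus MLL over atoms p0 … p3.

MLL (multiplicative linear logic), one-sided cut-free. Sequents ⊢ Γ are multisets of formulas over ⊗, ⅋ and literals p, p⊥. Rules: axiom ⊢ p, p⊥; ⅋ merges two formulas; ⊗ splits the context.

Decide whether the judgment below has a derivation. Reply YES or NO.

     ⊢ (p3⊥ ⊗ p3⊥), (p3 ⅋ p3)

Derivation (root first):
[⅋]  ⊢ (p3⊥ ⊗ p3⊥), (p3 ⅋ p3)
  [⊗]  ⊢ p3, p3, (p3⊥ ⊗ p3⊥)
    [Ax]  ⊢ p3, p3⊥
    [Ax]  ⊢ p3, p3⊥

Result: YES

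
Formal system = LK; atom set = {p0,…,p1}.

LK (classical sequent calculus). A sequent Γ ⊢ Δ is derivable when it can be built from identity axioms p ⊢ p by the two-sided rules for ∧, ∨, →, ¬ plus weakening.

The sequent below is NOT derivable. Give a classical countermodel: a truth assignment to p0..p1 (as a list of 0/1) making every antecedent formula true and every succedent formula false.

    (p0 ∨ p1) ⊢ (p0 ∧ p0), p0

Search for a countermodel by truth-table:
  v=00: Γ:[(p0 ∨ p1)=F] Δ:[(p0 ∧ p0)=F, p0=F] refutes=False
  v=01: Γ:[(p0 ∨ p1)=T] Δ:[(p0 ∧ p0)=F, p0=F] refutes=True  ← countermodel

Result: [0, 1]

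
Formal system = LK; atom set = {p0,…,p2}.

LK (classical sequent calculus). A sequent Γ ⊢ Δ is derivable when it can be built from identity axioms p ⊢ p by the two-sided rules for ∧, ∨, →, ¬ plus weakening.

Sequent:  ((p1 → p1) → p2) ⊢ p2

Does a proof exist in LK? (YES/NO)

Proof tree:
[→L] ((p1 → p1) → p2) ⊢ p2
  [→R]  ⊢ (p1 → p1)
    [Ax] p1 ⊢ p1
  [Ax] p2 ⊢ p2

Result: YES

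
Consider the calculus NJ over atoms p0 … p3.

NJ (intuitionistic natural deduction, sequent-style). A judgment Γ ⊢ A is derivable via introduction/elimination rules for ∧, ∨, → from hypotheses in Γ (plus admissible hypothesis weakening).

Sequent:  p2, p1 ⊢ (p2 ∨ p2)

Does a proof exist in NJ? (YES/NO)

Derivation trace:
[Wk] p2, p1 ⊢ (p2 ∨ p2)
  [∨I₁] p2 ⊢ (p2 ∨ p2)
    [Ax] p2 ⊢ p2

Result: YES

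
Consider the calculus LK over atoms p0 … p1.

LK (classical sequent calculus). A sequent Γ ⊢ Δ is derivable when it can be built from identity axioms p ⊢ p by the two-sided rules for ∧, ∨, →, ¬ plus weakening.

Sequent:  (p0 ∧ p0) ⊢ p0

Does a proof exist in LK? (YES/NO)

Proof tree:
[∧L] (p0 ∧ p0) ⊢ p0
  [WL] p0, p0 ⊢ p0
    [Ax] p0 ⊢ p0

Result: YES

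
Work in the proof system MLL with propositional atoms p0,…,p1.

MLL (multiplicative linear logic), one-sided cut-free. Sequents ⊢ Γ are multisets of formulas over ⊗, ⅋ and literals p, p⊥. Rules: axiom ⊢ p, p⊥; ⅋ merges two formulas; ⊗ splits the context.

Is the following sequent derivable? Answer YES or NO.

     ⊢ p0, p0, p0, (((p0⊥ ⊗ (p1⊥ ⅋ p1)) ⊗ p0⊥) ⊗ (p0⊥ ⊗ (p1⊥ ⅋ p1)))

Derivation trace:
[⊗]  ⊢ p0, p0, p0, (((p0⊥ ⊗ (p1⊥ ⅋ p1)) ⊗ p0⊥) ⊗ (p0⊥ ⊗ (p1⊥ ⅋ p1)))
  [⊗]  ⊢ p0, p0, ((p0⊥ ⊗ (p1⊥ ⅋ p1)) ⊗ p0⊥)
    [⊗]  ⊢ p0, (p0⊥ ⊗ (p1⊥ ⅋ p1))
      [Ax]  ⊢ p0, p0⊥
      [⅋]  ⊢ (p1⊥ ⅋ p1)
        [Ax]  ⊢ p1, p1⊥
    [Ax]  ⊢ p0, p0⊥
  [⊗]  ⊢ p0, (p0⊥ ⊗ (p1⊥ ⅋ p1))
    [Ax]  ⊢ p0, p0⊥
    [⅋]  ⊢ (p1⊥ ⅋ p1)
      [Ax]  ⊢ p1, p1⊥

Result: YES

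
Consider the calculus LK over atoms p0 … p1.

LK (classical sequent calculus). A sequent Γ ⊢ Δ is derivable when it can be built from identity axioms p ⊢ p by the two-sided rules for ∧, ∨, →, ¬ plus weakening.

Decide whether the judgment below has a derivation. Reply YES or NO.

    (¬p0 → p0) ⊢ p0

Derivation (root first):
[→L] (¬p0 → p0) ⊢ p0
  [¬R]  ⊢ p0, ¬p0
    [Ax] p0 ⊢ p0
  [Ax] p0 ⊢ p0

Result: YES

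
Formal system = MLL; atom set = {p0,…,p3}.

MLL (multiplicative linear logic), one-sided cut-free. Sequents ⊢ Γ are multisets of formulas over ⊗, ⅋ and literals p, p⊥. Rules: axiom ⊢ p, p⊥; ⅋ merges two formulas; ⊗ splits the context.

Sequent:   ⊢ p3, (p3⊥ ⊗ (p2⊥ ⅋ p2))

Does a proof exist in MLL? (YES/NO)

Proof tree:
[⊗]  ⊢ p3, (p3⊥ ⊗ (p2⊥ ⅋ p2))
  [Ax]  ⊢ p3, p3⊥
  [⅋]  ⊢ (p2⊥ ⅋ p2)
    [Ax]  ⊢ p2, p2⊥

Result: YES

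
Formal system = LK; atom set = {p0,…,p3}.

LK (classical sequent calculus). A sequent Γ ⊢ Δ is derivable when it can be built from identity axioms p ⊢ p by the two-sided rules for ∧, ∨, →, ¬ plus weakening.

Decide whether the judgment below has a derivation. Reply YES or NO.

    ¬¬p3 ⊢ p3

Derivation (root first):
[¬L] ¬¬p3 ⊢ p3
  [¬R]  ⊢ p3, ¬p3
    [Ax] p3 ⊢ p3

Result: YES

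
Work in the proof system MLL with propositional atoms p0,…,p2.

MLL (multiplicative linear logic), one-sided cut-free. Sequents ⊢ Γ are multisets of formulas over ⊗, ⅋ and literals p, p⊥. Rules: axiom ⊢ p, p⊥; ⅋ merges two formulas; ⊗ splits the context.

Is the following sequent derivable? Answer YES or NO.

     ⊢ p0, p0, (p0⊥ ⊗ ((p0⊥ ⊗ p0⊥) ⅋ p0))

Derivation (root first):
[⊗]  ⊢ p0, p0, (p0⊥ ⊗ ((p0⊥ ⊗ p0⊥) ⅋ p0))
  [Ax]  ⊢ p0, p0⊥
  [⅋]  ⊢ p0, ((p0⊥ ⊗ p0⊥) ⅋ p0)
    [⊗]  ⊢ p0, p0, (p0⊥ ⊗ p0⊥)
      [Ax]  ⊢ p0, p0⊥
      [Ax]  ⊢ p0, p0⊥

Result: YES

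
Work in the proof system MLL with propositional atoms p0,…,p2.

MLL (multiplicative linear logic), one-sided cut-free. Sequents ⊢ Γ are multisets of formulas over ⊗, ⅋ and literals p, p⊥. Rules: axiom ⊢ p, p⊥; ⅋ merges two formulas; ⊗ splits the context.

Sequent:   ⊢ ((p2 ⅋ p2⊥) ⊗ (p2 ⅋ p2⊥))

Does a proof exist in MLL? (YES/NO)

Derivation trace:
[⊗]  ⊢ ((p2 ⅋ p2⊥) ⊗ (p2 ⅋ p2⊥))
  [⅋]  ⊢ (p2 ⅋ p2⊥)
    [Ax]  ⊢ p2, p2⊥
  [⅋]  ⊢ (p2 ⅋ p2⊥)
    [Ax]  ⊢ p2, p2⊥

Result: YES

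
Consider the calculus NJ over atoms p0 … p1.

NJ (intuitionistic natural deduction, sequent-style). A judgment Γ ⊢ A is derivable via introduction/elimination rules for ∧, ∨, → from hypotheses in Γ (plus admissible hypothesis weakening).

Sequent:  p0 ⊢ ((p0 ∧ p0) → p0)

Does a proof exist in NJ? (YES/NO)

Derivation (root first):
[→I] p0 ⊢ ((p0 ∧ p0) → p0)
  [Wk] p0, (p0 ∧ p0) ⊢ p0
    [Ax] p0 ⊢ p0

Result: YES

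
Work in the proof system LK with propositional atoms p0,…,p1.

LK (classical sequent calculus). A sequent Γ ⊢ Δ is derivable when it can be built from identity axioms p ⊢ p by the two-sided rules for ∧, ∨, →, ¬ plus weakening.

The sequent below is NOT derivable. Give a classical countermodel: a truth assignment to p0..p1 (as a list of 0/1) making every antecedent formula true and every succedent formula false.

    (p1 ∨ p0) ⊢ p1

Truth-table refutation:
  v=00: Γ:[(p1 ∨ p0)=F] Δ:[p1=F] refutes=False
  v=01: Γ:[(p1 ∨ p0)=T] Δ:[p1=T] refutes=False
  v=10: Γ:[(p1 ∨ p0)=T] Δ:[p1=F] refutes=True  ← countermodel

Result: [1, 0]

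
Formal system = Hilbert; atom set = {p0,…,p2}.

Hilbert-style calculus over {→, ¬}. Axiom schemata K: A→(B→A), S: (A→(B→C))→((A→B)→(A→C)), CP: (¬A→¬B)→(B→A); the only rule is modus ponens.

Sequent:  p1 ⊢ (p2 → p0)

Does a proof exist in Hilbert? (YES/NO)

Truth-table refutation:
  v=000: Γ:[p1=F] Δ:[(p2 → p0)=T] refutes=False
  v=001: Γ:[p1=F] Δ:[(p2 → p0)=F] refutes=False
  v=010: Γ:[p1=T] Δ:[(p2 → p0)=T] refutes=False
  v=011: Γ:[p1=T] Δ:[(p2 → p0)=F] refutes=True  ← countermodel

Result: NO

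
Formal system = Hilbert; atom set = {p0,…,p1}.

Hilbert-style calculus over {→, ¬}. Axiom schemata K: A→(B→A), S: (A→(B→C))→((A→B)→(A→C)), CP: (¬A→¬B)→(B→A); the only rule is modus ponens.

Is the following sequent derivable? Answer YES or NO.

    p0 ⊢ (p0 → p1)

Search for a countermodel by truth-table:
  v=00: Γ:[p0=F] Δ:[(p0 → p1)=T] refutes=False
  v=01: Γ:[p0=F] Δ:[(p0 → p1)=T] refutes=False
  v=10: Γ:[p0=T] Δ:[(p0 → p1)=F] refutes=True  ← countermodel

Result: NO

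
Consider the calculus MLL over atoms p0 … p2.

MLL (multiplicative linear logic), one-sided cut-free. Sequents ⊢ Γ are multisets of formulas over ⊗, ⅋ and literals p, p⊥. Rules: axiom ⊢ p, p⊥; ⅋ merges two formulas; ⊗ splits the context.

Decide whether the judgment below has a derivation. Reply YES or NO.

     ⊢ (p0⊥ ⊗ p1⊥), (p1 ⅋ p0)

Derivation trace:
[⅋]  ⊢ (p0⊥ ⊗ p1⊥), (p1 ⅋ p0)
  [⊗]  ⊢ p0, p1, (p0⊥ ⊗ p1⊥)
    [Ax]  ⊢ p0, p0⊥
    [Ax]  ⊢ p1, p1⊥

Result: YES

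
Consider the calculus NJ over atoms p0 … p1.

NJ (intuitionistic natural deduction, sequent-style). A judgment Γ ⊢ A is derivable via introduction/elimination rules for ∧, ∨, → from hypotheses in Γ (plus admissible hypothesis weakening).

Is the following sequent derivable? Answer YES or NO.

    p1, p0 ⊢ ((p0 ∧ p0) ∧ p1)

Derivation trace:
[∧I] p1, p0 ⊢ ((p0 ∧ p0) ∧ p1)
  [∧I] p0 ⊢ (p0 ∧ p0)
    [Ax] p0 ⊢ p0
    [Ax] p0 ⊢ p0
  [Ax] p1 ⊢ p1

Result: YES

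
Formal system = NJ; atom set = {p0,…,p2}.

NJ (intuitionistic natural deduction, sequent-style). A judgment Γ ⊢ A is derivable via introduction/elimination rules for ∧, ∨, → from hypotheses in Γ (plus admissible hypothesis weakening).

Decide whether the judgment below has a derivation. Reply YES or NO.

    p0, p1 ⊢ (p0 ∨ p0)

Proof tree:
[Wk] p0, p1 ⊢ (p0 ∨ p0)
  [∨I₁] p0 ⊢ (p0 ∨ p0)
    [Ax] p0 ⊢ p0

Result: YES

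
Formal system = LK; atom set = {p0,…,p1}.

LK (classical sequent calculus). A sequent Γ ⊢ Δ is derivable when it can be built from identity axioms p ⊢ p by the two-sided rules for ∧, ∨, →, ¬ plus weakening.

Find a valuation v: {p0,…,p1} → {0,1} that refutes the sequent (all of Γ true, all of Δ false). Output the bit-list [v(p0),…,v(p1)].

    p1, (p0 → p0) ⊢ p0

Truth-table refutation:
  v=00: Γ:[p1=F, (p0 → p0)=T] Δ:[p0=F] refutes=False
  v=01: Γ:[p1=T, (p0 → p0)=T] Δ:[p0=F] refutes=True  ← countermodel

Result: [0, 1]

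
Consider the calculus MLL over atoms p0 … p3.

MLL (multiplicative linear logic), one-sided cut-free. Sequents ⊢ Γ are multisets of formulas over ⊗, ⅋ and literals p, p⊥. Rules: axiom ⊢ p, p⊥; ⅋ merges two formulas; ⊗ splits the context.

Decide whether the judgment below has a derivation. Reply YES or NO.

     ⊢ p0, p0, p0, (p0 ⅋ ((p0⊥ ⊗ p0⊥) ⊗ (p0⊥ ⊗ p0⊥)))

Derivation (root first):
[⅋]  ⊢ p0, p0, p0, (p0 ⅋ ((p0⊥ ⊗ p0⊥) ⊗ (p0⊥ ⊗ p0⊥)))
  [⊗]  ⊢ p0, p0, p0, p0, ((p0⊥ ⊗ p0⊥) ⊗ (p0⊥ ⊗ p0⊥))
    [⊗]  ⊢ p0, p0, (p0⊥ ⊗ p0⊥)
      [Ax]  ⊢ p0, p0⊥
      [Ax]  ⊢ p0, p0⊥
    [⊗]  ⊢ p0, p0, (p0⊥ ⊗ p0⊥)
      [Ax]  ⊢ p0, p0⊥
      [Ax]  ⊢ p0, p0⊥

Result: YES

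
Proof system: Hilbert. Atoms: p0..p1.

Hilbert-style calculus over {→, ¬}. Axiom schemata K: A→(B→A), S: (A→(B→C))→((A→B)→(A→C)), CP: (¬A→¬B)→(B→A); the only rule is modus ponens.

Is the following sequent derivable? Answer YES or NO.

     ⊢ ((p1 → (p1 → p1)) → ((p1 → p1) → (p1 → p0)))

Enumerate valuations to refute Γ ⊢ Δ:
  v=00: Γ:[] Δ:[((p1 → (p1 → p1)) → ((p1 → p1) → (p1 → p0)))=T] refutes=False
  v=01: Γ:[] Δ:[((p1 → (p1 → p1)) → ((p1 → p1) → (p1 → p0)))=F] refutes=True  ← countermodel

Result: NO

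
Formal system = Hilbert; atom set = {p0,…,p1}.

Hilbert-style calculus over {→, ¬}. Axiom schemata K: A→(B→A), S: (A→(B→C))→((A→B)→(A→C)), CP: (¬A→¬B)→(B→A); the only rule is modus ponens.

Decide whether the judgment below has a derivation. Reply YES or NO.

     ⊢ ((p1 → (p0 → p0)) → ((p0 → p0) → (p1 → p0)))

Truth-table refutation:
  v=00: Γ:[] Δ:[((p1 → (p0 → p0)) → ((p0 → p0) → (p1 → p0)))=T] refutes=False
  v=01: Γ:[] Δ:[((p1 → (p0 → p0)) → ((p0 → p0) → (p1 → p0)))=F] refutes=True  ← countermodel

Result: NO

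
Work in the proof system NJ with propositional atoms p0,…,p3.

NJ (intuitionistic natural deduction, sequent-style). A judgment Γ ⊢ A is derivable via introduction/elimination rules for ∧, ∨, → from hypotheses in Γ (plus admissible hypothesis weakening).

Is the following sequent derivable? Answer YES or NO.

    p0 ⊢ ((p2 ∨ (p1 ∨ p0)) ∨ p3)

Derivation (root first):
[∨I₁] p0 ⊢ ((p2 ∨ (p1 ∨ p0)) ∨ p3)
  [∨I₂] p0 ⊢ (p2 ∨ (p1 ∨ p0))
    [∨I₂] p0 ⊢ (p1 ∨ p0)
      [Ax] p0 ⊢ p0

Result: YES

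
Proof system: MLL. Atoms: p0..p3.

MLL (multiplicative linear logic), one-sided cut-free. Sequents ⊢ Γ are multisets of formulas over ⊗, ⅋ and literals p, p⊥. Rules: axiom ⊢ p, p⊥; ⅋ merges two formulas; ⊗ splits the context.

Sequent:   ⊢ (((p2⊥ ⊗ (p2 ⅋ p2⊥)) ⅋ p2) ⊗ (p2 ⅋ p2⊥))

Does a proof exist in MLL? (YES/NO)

Proof tree:
[⊗]  ⊢ (((p2⊥ ⊗ (p2 ⅋ p2⊥)) ⅋ p2) ⊗ (p2 ⅋ p2⊥))
  [⅋]  ⊢ ((p2⊥ ⊗ (p2 ⅋ p2⊥)) ⅋ p2)
    [⊗]  ⊢ p2, (p2⊥ ⊗ (p2 ⅋ p2⊥))
      [Ax]  ⊢ p2, p2⊥
      [⅋]  ⊢ (p2 ⅋ p2⊥)
        [Ax]  ⊢ p2, p2⊥
  [⅋]  ⊢ (p2 ⅋ p2⊥)
    [Ax]  ⊢ p2, p2⊥

Result: YES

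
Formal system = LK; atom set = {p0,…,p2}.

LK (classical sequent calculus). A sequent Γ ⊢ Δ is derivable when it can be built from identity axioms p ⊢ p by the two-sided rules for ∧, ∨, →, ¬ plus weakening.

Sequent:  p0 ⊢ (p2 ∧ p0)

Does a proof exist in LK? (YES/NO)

Search for a countermodel by truth-table:
  v=000: Γ:[p0=F] Δ:[(p2 ∧ p0)=F] refutes=False
  v=001: Γ:[p0=F] Δ:[(p2 ∧ p0)=F] refutes=False
  v=010: Γ:[p0=F] Δ:[(p2 ∧ p0)=F] refutes=False
  v=011: Γ:[p0=F] Δ:[(p2 ∧ p0)=F] refutes=False
  v=100: Γ:[p0=T] Δ:[(p2 ∧ p0)=F] refutes=True  ← countermodel

Result: NO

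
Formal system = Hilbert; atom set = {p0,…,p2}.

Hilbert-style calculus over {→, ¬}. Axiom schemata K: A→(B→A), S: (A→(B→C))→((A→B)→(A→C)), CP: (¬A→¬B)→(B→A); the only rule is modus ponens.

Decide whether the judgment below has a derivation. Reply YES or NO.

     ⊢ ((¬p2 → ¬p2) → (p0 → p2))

Enumerate valuations to refute Γ ⊢ Δ:
  v=000: Γ:[] Δ:[((¬p2 → ¬p2) → (p0 → p2))=T] refutes=False
  v=001: Γ:[] Δ:[((¬p2 → ¬p2) → (p0 → p2))=T] refutes=False
  v=010: Γ:[] Δ:[((¬p2 → ¬p2) → (p0 → p2))=T] refutes=False
  v=011: Γ:[] Δ:[((¬p2 → ¬p2) → (p0 → p2))=T] refutes=False
  v=100: Γ:[] Δ:[((¬p2 → ¬p2) → (p0 → p2))=F] refutes=True  ← countermodel

Result: NO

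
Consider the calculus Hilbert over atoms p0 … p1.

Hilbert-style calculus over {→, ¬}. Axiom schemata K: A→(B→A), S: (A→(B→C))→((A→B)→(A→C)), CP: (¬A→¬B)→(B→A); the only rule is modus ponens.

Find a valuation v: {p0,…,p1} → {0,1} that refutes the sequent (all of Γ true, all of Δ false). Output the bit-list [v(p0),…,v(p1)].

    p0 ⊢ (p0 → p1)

Search for a countermodel by truth-table:
  v=00: Γ:[p0=F] Δ:[(p0 → p1)=T] refutes=False
  v=01: Γ:[p0=F] Δ:[(p0 → p1)=T] refutes=False
  v=10: Γ:[p0=T] Δ:[(p0 → p1)=F] refutes=True  ← countermodel

Result: [1, 0]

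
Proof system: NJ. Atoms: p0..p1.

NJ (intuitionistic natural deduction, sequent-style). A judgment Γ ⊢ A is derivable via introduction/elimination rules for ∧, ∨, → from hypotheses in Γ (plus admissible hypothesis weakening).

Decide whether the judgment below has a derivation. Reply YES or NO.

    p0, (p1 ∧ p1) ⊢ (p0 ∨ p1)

Proof tree:
[Wk] p0, (p1 ∧ p1) ⊢ (p0 ∨ p1)
  [∨I₁] p0 ⊢ (p0 ∨ p1)
    [Ax] p0 ⊢ p0

Result: YES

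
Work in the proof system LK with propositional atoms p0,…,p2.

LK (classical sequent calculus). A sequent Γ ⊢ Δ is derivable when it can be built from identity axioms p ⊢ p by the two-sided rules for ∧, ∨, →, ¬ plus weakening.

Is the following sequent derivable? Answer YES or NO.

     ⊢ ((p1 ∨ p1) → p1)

Proof tree:
[→R]  ⊢ ((p1 ∨ p1) → p1)
  [∨L] (p1 ∨ p1) ⊢ p1
    [Ax] p1 ⊢ p1
    [Ax] p1 ⊢ p1

Result: YES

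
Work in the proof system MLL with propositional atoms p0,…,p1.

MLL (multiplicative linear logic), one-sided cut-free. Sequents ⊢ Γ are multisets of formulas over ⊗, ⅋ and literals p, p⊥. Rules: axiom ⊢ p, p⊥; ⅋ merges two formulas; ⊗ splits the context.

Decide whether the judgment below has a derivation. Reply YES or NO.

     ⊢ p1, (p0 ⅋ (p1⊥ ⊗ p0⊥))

Derivation (root first):
[⅋]  ⊢ p1, (p0 ⅋ (p1⊥ ⊗ p0⊥))
  [⊗]  ⊢ p1, p0, (p1⊥ ⊗ p0⊥)
    [Ax]  ⊢ p1, p1⊥
    [Ax]  ⊢ p0, p0⊥

Result: YES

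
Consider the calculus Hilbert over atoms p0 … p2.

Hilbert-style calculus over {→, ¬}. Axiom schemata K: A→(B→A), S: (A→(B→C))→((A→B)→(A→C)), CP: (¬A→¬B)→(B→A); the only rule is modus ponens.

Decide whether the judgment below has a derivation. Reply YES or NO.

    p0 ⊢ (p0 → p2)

Enumerate valuations to refute Γ ⊢ Δ:
  v=000: Γ:[p0=F] Δ:[(p0 → p2)=T] refutes=False
  v=001: Γ:[p0=F] Δ:[(p0 → p2)=T] refutes=False
  v=010: Γ:[p0=F] Δ:[(p0 → p2)=T] refutes=False
  v=011: Γ:[p0=F] Δ:[(p0 → p2)=T] refutes=False
  v=100: Γ:[p0=T] Δ:[(p0 → p2)=F] refutes=True  ← countermodel

Result: NO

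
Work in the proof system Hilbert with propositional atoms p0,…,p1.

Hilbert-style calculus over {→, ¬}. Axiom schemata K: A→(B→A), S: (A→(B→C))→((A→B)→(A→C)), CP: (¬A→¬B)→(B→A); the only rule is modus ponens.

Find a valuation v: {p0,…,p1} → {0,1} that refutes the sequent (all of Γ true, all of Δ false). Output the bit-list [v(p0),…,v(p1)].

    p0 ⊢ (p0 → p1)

Enumerate valuations to refute Γ ⊢ Δ:
  v=00: Γ:[p0=F] Δ:[(p0 → p1)=T] refutes=False
  v=01: Γ:[p0=F] Δ:[(p0 → p1)=T] refutes=False
  v=10: Γ:[p0=T] Δ:[(p0 → p1)=F] refutes=True  ← countermodel

Result: [1, 0]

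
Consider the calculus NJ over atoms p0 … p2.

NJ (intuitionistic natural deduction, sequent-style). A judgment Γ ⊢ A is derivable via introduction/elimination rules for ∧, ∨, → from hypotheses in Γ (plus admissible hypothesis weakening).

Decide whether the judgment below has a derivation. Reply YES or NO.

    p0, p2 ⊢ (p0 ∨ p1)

Derivation (root first):
[∨I₁] p0, p2 ⊢ (p0 ∨ p1)
  [Wk] p0, p2 ⊢ p0
    [Ax] p0 ⊢ p0

Result: YES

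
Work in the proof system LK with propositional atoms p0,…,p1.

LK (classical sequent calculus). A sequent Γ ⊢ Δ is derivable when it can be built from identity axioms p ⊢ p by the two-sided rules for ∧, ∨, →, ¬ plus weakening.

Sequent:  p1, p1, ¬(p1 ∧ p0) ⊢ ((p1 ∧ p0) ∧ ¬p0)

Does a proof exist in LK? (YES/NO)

Enumerate valuations to refute Γ ⊢ Δ:
  v=00: Γ:[p1=F, p1=F, ¬(p1 ∧ p0)=T] Δ:[((p1 ∧ p0) ∧ ¬p0)=F] refutes=False
  v=01: Γ:[p1=T, p1=T, ¬(p1 ∧ p0)=T] Δ:[((p1 ∧ p0) ∧ ¬p0)=F] refutes=True  ← countermodel

Result: NO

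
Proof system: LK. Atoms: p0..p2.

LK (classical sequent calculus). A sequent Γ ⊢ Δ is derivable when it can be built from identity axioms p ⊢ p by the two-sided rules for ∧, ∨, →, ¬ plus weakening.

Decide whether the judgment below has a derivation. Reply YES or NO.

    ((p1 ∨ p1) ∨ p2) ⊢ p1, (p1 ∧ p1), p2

Derivation trace:
[∨L] ((p1 ∨ p1) ∨ p2) ⊢ p1, (p1 ∧ p1), p2
  [∨L] (p1 ∨ p1) ⊢ p1, (p1 ∧ p1)
    [Ax] p1 ⊢ p1
    [∧R] p1 ⊢ (p1 ∧ p1)
      [Ax] p1 ⊢ p1
      [Ax] p1 ⊢ p1
  [Ax] p2 ⊢ p2

Result: YES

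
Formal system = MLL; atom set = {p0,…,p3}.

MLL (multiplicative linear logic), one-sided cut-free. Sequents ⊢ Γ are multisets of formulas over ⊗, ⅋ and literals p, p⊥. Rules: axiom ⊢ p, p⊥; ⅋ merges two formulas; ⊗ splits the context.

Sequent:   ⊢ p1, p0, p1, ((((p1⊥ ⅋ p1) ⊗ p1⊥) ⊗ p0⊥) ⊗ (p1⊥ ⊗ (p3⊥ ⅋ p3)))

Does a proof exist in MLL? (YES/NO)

Derivation trace:
[⊗]  ⊢ p1, p0, p1, ((((p1⊥ ⅋ p1) ⊗ p1⊥) ⊗ p0⊥) ⊗ (p1⊥ ⊗ (p3⊥ ⅋ p3)))
  [⊗]  ⊢ p1, p0, (((p1⊥ ⅋ p1) ⊗ p1⊥) ⊗ p0⊥)
    [⊗]  ⊢ p1, ((p1⊥ ⅋ p1) ⊗ p1⊥)
      [⅋]  ⊢ (p1⊥ ⅋ p1)
        [Ax]  ⊢ p1, p1⊥
      [Ax]  ⊢ p1, p1⊥
    [Ax]  ⊢ p0, p0⊥
  [⊗]  ⊢ p1, (p1⊥ ⊗ (p3⊥ ⅋ p3))
    [Ax]  ⊢ p1, p1⊥
    [⅋]  ⊢ (p3⊥ ⅋ p3)
      [Ax]  ⊢ p3, p3⊥

Result: YES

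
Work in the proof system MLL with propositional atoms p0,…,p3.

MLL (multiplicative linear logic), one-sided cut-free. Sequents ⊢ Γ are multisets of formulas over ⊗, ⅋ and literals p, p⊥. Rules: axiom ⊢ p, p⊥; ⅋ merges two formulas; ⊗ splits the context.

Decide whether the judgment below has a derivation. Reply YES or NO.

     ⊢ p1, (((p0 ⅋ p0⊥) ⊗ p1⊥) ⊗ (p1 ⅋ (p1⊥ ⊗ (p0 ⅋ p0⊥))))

Derivation trace:
[⊗]  ⊢ p1, (((p0 ⅋ p0⊥) ⊗ p1⊥) ⊗ (p1 ⅋ (p1⊥ ⊗ (p0 ⅋ p0⊥))))
  [⊗]  ⊢ p1, ((p0 ⅋ p0⊥) ⊗ p1⊥)
    [⅋]  ⊢ (p0 ⅋ p0⊥)
      [Ax]  ⊢ p0, p0⊥
    [Ax]  ⊢ p1, p1⊥
  [⅋]  ⊢ (p1 ⅋ (p1⊥ ⊗ (p0 ⅋ p0⊥)))
    [⊗]  ⊢ p1, (p1⊥ ⊗ (p0 ⅋ p0⊥))
      [Ax]  ⊢ p1, p1⊥
      [⅋]  ⊢ (p0 ⅋ p0⊥)
        [Ax]  ⊢ p0, p0⊥

Result: YES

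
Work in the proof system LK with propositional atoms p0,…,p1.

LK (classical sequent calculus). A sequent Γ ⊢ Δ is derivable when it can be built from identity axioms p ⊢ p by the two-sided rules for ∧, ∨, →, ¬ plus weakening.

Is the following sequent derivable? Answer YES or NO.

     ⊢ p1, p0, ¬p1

Proof tree:
[¬R]  ⊢ p1, p0, ¬p1
  [WR] p1 ⊢ p1, p0
    [Ax] p1 ⊢ p1

Result: YES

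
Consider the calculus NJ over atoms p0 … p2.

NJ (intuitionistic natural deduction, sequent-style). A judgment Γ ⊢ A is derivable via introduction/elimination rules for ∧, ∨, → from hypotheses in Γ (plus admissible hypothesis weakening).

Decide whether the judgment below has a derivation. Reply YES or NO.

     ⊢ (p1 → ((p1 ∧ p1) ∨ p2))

Proof tree:
[→I]  ⊢ (p1 → ((p1 ∧ p1) ∨ p2))
  [∨I₁] p1 ⊢ ((p1 ∧ p1) ∨ p2)
    [∧I] p1 ⊢ (p1 ∧ p1)
      [Ax] p1 ⊢ p1
      [Ax] p1 ⊢ p1

Result: YES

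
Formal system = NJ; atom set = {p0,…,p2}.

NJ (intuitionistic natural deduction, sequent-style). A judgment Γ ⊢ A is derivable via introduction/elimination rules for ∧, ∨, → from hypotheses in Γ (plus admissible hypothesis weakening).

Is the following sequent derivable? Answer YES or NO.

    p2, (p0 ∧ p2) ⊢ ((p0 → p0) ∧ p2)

Proof tree:
[∧I] p2, (p0 ∧ p2) ⊢ ((p0 → p0) ∧ p2)
  [Wk] (p0 ∧ p2) ⊢ (p0 → p0)
    [→I]  ⊢ (p0 → p0)
      [Ax] p0 ⊢ p0
  [Ax] p2 ⊢ p2

Result: YES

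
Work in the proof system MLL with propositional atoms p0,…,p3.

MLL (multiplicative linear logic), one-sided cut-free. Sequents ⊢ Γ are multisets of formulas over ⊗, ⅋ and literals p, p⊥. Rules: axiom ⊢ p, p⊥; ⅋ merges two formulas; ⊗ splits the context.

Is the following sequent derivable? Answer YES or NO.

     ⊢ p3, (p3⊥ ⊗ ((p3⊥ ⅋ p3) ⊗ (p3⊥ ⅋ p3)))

Derivation trace:
[⊗]  ⊢ p3, (p3⊥ ⊗ ((p3⊥ ⅋ p3) ⊗ (p3⊥ ⅋ p3)))
  [Ax]  ⊢ p3, p3⊥
  [⊗]  ⊢ ((p3⊥ ⅋ p3) ⊗ (p3⊥ ⅋ p3))
    [⅋]  ⊢ (p3⊥ ⅋ p3)
      [Ax]  ⊢ p3, p3⊥
    [⅋]  ⊢ (p3⊥ ⅋ p3)
      [Ax]  ⊢ p3, p3⊥

Result: YES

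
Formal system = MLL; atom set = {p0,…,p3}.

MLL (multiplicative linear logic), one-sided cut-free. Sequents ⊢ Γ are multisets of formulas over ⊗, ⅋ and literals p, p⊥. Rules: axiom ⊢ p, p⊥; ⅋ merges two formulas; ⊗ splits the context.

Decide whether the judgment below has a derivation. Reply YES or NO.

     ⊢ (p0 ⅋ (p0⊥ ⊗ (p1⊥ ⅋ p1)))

Derivation (root first):
[⅋]  ⊢ (p0 ⅋ (p0⊥ ⊗ (p1⊥ ⅋ p1)))
  [⊗]  ⊢ p0, (p0⊥ ⊗ (p1⊥ ⅋ p1))
    [Ax]  ⊢ p0, p0⊥
    [⅋]  ⊢ (p1⊥ ⅋ p1)
      [Ax]  ⊢ p1, p1⊥

Result: YES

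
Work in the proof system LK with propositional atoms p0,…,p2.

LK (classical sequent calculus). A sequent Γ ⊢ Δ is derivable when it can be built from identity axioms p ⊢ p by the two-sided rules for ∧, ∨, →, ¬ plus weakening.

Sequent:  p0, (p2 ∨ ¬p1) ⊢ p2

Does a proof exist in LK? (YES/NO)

Search for a countermodel by truth-table:
  v=000: Γ:[p0=F, (p2 ∨ ¬p1)=T] Δ:[p2=F] refutes=False
  v=001: Γ:[p0=F, (p2 ∨ ¬p1)=T] Δ:[p2=T] refutes=False
  v=010: Γ:[p0=F, (p2 ∨ ¬p1)=F] Δ:[p2=F] refutes=False
  v=011: Γ:[p0=F, (p2 ∨ ¬p1)=T] Δ:[p2=T] refutes=False
  v=100: Γ:[p0=T, (p2 ∨ ¬p1)=T] Δ:[p2=F] refutes=True  ← countermodel

Result: NO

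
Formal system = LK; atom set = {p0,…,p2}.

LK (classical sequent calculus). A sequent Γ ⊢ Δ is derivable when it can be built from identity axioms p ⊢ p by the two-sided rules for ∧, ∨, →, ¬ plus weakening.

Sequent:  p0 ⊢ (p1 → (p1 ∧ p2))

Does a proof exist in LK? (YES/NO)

Search for a countermodel by truth-table:
  v=000: Γ:[p0=F] Δ:[(p1 → (p1 ∧ p2))=T] refutes=False
  v=001: Γ:[p0=F] Δ:[(p1 → (p1 ∧ p2))=T] refutes=False
  v=010: Γ:[p0=F] Δ:[(p1 → (p1 ∧ p2))=F] refutes=False
  v=011: Γ:[p0=F] Δ:[(p1 → (p1 ∧ p2))=T] refutes=False
  v=100: Γ:[p0=T] Δ:[(p1 → (p1 ∧ p2))=T] refutes=False
  v=101: Γ:[p0=T] Δ:[(p1 → (p1 ∧ p2))=T] refutes=False
  v=110: Γ:[p0=T] Δ:[(p1 → (p1 ∧ p2))=F] refutes=True  ← countermodel

Result: NO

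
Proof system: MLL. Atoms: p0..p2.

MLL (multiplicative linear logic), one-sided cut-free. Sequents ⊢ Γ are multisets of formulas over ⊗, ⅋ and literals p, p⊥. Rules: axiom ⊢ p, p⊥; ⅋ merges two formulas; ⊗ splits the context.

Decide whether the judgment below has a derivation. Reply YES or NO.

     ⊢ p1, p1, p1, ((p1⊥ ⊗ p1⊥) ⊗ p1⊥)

Derivation (root first):
[⊗]  ⊢ p1, p1, p1, ((p1⊥ ⊗ p1⊥) ⊗ p1⊥)
  [⊗]  ⊢ p1, p1, (p1⊥ ⊗ p1⊥)
    [Ax]  ⊢ p1, p1⊥
    [Ax]  ⊢ p1, p1⊥
  [Ax]  ⊢ p1, p1⊥

Result: YES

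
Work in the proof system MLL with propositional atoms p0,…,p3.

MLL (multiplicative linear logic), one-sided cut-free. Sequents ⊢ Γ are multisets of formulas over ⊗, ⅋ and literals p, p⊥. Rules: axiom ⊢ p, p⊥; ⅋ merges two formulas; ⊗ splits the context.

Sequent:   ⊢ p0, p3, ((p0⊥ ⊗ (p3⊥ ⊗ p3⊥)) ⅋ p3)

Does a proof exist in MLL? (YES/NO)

Proof tree:
[⅋]  ⊢ p0, p3, ((p0⊥ ⊗ (p3⊥ ⊗ p3⊥)) ⅋ p3)
  [⊗]  ⊢ p0, p3, p3, (p0⊥ ⊗ (p3⊥ ⊗ p3⊥))
    [Ax]  ⊢ p0, p0⊥
    [⊗]  ⊢ p3, p3, (p3⊥ ⊗ p3⊥)
      [Ax]  ⊢ p3, p3⊥
      [Ax]  ⊢ p3, p3⊥

Result: YES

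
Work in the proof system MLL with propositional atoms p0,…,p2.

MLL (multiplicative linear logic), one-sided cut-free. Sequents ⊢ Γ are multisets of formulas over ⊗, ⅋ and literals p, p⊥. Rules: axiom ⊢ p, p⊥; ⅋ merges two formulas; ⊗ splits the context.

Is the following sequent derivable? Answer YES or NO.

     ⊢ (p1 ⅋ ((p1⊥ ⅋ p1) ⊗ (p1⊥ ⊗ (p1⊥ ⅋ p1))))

Derivation (root first):
[⅋]  ⊢ (p1 ⅋ ((p1⊥ ⅋ p1) ⊗ (p1⊥ ⊗ (p1⊥ ⅋ p1))))
  [⊗]  ⊢ p1, ((p1⊥ ⅋ p1) ⊗ (p1⊥ ⊗ (p1⊥ ⅋ p1)))
    [⅋]  ⊢ (p1⊥ ⅋ p1)
      [Ax]  ⊢ p1, p1⊥
    [⊗]  ⊢ p1, (p1⊥ ⊗ (p1⊥ ⅋ p1))
      [Ax]  ⊢ p1, p1⊥
      [⅋]  ⊢ (p1⊥ ⅋ p1)
        [Ax]  ⊢ p1, p1⊥

Result: YES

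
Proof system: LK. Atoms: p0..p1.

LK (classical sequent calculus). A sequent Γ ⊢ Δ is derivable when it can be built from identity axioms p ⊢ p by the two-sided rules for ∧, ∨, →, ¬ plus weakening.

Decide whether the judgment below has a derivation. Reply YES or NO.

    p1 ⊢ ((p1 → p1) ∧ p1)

Derivation trace:
[∧R] p1 ⊢ ((p1 → p1) ∧ p1)
  [→R]  ⊢ (p1 → p1)
    [Ax] p1 ⊢ p1
  [Ax] p1 ⊢ p1

Result: YES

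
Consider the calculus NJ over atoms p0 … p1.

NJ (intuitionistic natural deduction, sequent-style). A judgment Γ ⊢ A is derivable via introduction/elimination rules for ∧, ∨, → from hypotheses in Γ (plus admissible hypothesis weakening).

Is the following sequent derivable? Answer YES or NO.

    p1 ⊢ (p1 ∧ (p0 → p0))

Derivation trace:
[∧I] p1 ⊢ (p1 ∧ (p0 → p0))
  [Ax] p1 ⊢ p1
  [→I]  ⊢ (p0 → p0)
    [Ax] p0 ⊢ p0

Result: YES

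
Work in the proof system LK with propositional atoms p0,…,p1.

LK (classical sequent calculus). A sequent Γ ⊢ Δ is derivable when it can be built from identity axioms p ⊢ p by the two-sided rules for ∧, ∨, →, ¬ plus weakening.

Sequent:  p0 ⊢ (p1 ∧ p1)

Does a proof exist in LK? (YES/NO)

Enumerate valuations to refute Γ ⊢ Δ:
  v=00: Γ:[p0=F] Δ:[(p1 ∧ p1)=F] refutes=False
  v=01: Γ:[p0=F] Δ:[(p1 ∧ p1)=T] refutes=False
  v=10: Γ:[p0=T] Δ:[(p1 ∧ p1)=F] refutes=True  ← countermodel

Result: NO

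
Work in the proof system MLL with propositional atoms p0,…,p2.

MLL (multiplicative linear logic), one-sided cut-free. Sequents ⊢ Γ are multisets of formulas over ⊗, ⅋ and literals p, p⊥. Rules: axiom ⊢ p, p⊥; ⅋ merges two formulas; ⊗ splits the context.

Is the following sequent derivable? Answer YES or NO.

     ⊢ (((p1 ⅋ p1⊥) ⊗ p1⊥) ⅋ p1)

Proof tree:
[⅋]  ⊢ (((p1 ⅋ p1⊥) ⊗ p1⊥) ⅋ p1)
  [⊗]  ⊢ p1, ((p1 ⅋ p1⊥) ⊗ p1⊥)
    [⅋]  ⊢ (p1 ⅋ p1⊥)
      [Ax]  ⊢ p1, p1⊥
    [Ax]  ⊢ p1, p1⊥

Result: YES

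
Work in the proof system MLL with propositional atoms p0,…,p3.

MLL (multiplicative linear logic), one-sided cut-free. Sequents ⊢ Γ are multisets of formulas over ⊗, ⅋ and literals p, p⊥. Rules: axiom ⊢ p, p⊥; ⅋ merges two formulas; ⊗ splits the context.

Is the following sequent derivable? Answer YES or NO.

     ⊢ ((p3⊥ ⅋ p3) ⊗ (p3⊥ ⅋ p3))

Proof tree:
[⊗]  ⊢ ((p3⊥ ⅋ p3) ⊗ (p3⊥ ⅋ p3))
  [⅋]  ⊢ (p3⊥ ⅋ p3)
    [Ax]  ⊢ p3, p3⊥
  [⅋]  ⊢ (p3⊥ ⅋ p3)
    [Ax]  ⊢ p3, p3⊥

Result: YES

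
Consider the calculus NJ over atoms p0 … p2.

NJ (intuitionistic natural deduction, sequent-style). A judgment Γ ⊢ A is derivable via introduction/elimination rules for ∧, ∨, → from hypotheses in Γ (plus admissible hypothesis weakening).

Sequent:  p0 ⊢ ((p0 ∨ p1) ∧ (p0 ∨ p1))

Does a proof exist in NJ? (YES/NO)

Derivation trace:
[∧I] p0 ⊢ ((p0 ∨ p1) ∧ (p0 ∨ p1))
  [∨I₁] p0 ⊢ (p0 ∨ p1)
    [Ax] p0 ⊢ p0
  [∨I₁] p0 ⊢ (p0 ∨ p1)
    [Ax] p0 ⊢ p0

Result: YES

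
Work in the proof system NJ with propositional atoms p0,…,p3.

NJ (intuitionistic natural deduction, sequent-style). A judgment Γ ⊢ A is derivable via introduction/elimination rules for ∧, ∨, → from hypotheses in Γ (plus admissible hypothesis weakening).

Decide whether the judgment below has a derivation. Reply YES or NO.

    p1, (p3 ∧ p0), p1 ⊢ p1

Proof tree:
[Wk] p1, (p3 ∧ p0), p1 ⊢ p1
  [Wk] p1, (p3 ∧ p0) ⊢ p1
    [Ax] p1 ⊢ p1

Result: YES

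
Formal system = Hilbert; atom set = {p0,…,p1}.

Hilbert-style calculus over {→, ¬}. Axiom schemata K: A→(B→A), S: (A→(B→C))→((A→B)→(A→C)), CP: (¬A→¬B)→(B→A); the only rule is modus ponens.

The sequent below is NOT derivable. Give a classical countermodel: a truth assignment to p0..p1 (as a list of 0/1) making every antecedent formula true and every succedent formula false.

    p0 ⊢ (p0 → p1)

Search for a countermodel by truth-table:
  v=00: Γ:[p0=F] Δ:[(p0 → p1)=T] refutes=False
  v=01: Γ:[p0=F] Δ:[(p0 → p1)=T] refutes=False
  v=10: Γ:[p0=T] Δ:[(p0 → p1)=F] refutes=True  ← countermodel

Result: [1, 0]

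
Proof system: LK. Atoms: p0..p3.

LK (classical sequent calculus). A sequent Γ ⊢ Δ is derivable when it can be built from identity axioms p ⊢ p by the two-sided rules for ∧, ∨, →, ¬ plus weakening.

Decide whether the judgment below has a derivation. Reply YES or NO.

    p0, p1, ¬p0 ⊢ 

Derivation (root first):
[¬L] p0, p1, ¬p0 ⊢ 
  [WL] p0, p1 ⊢ p0
    [Ax] p0 ⊢ p0

Result: YES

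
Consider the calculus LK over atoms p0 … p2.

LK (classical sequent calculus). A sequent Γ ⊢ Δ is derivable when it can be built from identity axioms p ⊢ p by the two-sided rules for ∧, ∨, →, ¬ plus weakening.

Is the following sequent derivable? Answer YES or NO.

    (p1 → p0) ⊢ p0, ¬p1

Derivation trace:
[¬R] (p1 → p0) ⊢ p0, ¬p1
  [→L] p1, (p1 → p0) ⊢ p0
    [Ax] p1 ⊢ p1
    [Ax] p0 ⊢ p0

Result: YES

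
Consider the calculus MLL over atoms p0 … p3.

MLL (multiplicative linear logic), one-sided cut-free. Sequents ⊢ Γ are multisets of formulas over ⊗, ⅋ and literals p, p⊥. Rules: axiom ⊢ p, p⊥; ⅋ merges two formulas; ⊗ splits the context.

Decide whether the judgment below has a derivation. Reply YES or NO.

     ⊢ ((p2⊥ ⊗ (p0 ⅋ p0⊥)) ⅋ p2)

Derivation trace:
[⅋]  ⊢ ((p2⊥ ⊗ (p0 ⅋ p0⊥)) ⅋ p2)
  [⊗]  ⊢ p2, (p2⊥ ⊗ (p0 ⅋ p0⊥))
    [Ax]  ⊢ p2, p2⊥
    [⅋]  ⊢ (p0 ⅋ p0⊥)
      [Ax]  ⊢ p0, p0⊥

Result: YES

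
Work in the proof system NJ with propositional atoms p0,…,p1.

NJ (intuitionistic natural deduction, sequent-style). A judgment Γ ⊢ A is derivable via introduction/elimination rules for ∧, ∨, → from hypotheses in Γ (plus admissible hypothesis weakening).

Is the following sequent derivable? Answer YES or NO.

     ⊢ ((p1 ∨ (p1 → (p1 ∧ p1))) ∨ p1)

Proof tree:
[∨I₁]  ⊢ ((p1 ∨ (p1 → (p1 ∧ p1))) ∨ p1)
  [∨I₂]  ⊢ (p1 ∨ (p1 → (p1 ∧ p1)))
    [→I]  ⊢ (p1 → (p1 ∧ p1))
      [∧I] p1 ⊢ (p1 ∧ p1)
        [Ax] p1 ⊢ p1
        [Ax] p1 ⊢ p1

Result: YES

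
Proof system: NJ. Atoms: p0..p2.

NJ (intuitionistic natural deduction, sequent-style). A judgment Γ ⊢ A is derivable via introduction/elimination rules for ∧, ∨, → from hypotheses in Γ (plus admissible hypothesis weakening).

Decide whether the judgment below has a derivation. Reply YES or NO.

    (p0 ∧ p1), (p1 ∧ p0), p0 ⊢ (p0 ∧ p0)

Derivation trace:
[∧I] (p0 ∧ p1), (p1 ∧ p0), p0 ⊢ (p0 ∧ p0)
  [Ax] p0 ⊢ p0
  [Wk] p0, (p1 ∧ p0), (p0 ∧ p1) ⊢ p0
    [Wk] p0, (p1 ∧ p0) ⊢ p0
      [Ax] p0 ⊢ p0

Result: YES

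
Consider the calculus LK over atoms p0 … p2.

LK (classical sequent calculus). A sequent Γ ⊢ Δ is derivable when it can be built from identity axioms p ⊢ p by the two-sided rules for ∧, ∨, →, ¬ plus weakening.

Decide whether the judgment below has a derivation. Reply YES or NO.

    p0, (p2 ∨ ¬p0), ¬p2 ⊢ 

Derivation trace:
[¬L] p0, (p2 ∨ ¬p0), ¬p2 ⊢ 
  [∨L] p0, (p2 ∨ ¬p0) ⊢ p2
    [Ax] p2 ⊢ p2
    [¬L] p0, ¬p0 ⊢ 
      [Ax] p0 ⊢ p0

Result: YES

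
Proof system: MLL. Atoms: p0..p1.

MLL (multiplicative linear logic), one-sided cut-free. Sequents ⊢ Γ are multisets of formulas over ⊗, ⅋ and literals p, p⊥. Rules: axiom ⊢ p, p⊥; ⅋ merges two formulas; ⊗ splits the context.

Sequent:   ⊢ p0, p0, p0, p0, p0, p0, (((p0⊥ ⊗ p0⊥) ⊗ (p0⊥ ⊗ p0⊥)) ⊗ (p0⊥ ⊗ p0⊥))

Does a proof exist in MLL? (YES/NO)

Proof tree:
[⊗]  ⊢ p0, p0, p0, p0, p0, p0, (((p0⊥ ⊗ p0⊥) ⊗ (p0⊥ ⊗ p0⊥)) ⊗ (p0⊥ ⊗ p0⊥))
  [⊗]  ⊢ p0, p0, p0, p0, ((p0⊥ ⊗ p0⊥) ⊗ (p0⊥ ⊗ p0⊥))
    [⊗]  ⊢ p0, p0, (p0⊥ ⊗ p0⊥)
      [Ax]  ⊢ p0, p0⊥
      [Ax]  ⊢ p0, p0⊥
    [⊗]  ⊢ p0, p0, (p0⊥ ⊗ p0⊥)
      [Ax]  ⊢ p0, p0⊥
      [Ax]  ⊢ p0, p0⊥
  [⊗]  ⊢ p0, p0, (p0⊥ ⊗ p0⊥)
    [Ax]  ⊢ p0, p0⊥
    [Ax]  ⊢ p0, p0⊥

Result: YES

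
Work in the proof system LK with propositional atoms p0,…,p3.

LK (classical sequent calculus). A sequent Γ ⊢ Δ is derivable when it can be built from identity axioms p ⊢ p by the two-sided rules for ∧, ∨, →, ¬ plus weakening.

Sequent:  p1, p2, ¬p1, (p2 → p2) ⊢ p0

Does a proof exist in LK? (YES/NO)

Proof tree:
[WR] p1, p2, ¬p1, (p2 → p2) ⊢ p0
  [→L] p1, p2, ¬p1, (p2 → p2) ⊢ 
    [Ax] p2 ⊢ p2
    [WL] p1, ¬p1, p2 ⊢ 
      [¬L] p1, ¬p1 ⊢ 
        [Ax] p1 ⊢ p1

Result: YES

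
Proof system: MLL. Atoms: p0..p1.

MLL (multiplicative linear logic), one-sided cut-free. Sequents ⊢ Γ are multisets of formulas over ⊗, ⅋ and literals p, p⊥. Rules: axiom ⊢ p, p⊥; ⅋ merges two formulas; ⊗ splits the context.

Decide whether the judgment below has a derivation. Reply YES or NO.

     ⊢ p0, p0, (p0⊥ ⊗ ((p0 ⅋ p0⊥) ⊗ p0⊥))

Derivation trace:
[⊗]  ⊢ p0, p0, (p0⊥ ⊗ ((p0 ⅋ p0⊥) ⊗ p0⊥))
  [Ax]  ⊢ p0, p0⊥
  [⊗]  ⊢ p0, ((p0 ⅋ p0⊥) ⊗ p0⊥)
    [⅋]  ⊢ (p0 ⅋ p0⊥)
      [Ax]  ⊢ p0, p0⊥
    [Ax]  ⊢ p0, p0⊥

Result: YES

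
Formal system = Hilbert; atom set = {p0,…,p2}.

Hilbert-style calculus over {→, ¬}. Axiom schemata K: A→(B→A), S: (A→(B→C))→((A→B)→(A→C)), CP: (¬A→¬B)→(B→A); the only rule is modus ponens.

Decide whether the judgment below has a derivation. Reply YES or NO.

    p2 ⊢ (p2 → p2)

Derivation trace:
[MP] p2 ⊢ (p2 → p2)
  [K]  ⊢ (p2 → (p2 → p2))
  [MP] p2 ⊢ p2
    [MP] p2 ⊢ (p2 → p2)
      [K]  ⊢ (p2 → (p2 → p2))
      [Hyp] p2 ⊢ p2
    [Hyp] p2 ⊢ p2

Result: YES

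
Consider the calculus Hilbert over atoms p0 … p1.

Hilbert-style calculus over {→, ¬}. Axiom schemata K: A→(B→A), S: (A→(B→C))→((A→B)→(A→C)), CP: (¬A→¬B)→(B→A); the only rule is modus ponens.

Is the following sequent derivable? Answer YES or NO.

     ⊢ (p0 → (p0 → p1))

Enumerate valuations to refute Γ ⊢ Δ:
  v=00: Γ:[] Δ:[(p0 → (p0 → p1))=T] refutes=False
  v=01: Γ:[] Δ:[(p0 → (p0 → p1))=T] refutes=False
  v=10: Γ:[] Δ:[(p0 → (p0 → p1))=F] refutes=True  ← countermodel

Result: NO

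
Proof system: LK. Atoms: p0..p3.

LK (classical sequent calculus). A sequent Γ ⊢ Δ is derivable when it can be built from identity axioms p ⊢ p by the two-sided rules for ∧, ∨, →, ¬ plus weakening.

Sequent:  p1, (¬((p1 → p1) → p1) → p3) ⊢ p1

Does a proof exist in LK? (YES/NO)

Proof tree:
[→L] p1, (¬((p1 → p1) → p1) → p3) ⊢ p1
  [¬R]  ⊢ p1, ¬((p1 → p1) → p1)
    [→L] ((p1 → p1) → p1) ⊢ p1
      [→R]  ⊢ (p1 → p1)
        [Ax] p1 ⊢ p1
      [Ax] p1 ⊢ p1
  [WL] p1, p3 ⊢ p1
    [Ax] p1 ⊢ p1

Result: YES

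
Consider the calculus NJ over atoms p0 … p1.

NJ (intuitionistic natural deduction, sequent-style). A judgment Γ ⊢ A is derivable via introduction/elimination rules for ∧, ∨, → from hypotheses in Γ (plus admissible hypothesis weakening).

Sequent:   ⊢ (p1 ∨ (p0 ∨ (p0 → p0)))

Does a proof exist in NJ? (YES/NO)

Proof tree:
[∨I₂]  ⊢ (p1 ∨ (p0 ∨ (p0 → p0)))
  [∨I₂]  ⊢ (p0 ∨ (p0 → p0))
    [→I]  ⊢ (p0 → p0)
      [Ax] p0 ⊢ p0

Result: YES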